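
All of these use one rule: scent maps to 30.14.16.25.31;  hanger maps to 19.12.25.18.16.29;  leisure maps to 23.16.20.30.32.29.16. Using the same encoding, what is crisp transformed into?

14.29.20.30.27

s is letter #19 and maps to 30: an offset of 11. Each letter is replaced by its alphabet position (a=1..z=26) + 11.
For crisp: c=3→14, r=18→29, i=9→20, s=19→30, p=16→27.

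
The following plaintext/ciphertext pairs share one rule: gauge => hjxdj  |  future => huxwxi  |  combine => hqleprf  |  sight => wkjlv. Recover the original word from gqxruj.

ground

The output letters match the input read backwards, each shifted +3: gauge reversed is eguag. Two steps: reverse the string, then apply a Caesar shift of +3.
Undoing it on gqxruj: shift back: g−3=d, q−3=n, x−3=u, r−3=o, u−3=r, j−3=g → dnuorg; then reverse → ground.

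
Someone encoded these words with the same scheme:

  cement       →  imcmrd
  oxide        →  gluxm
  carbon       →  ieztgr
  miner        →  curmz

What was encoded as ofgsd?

shout

This is an affine cipher: with a=0,…,z=25, each position x becomes (15x+4) mod 26.
Undoing it on ofgsd: o(14)→7·(14−4)≡18=s; f(5)→7·(5−4)≡7=h; g(6)→7·(6−4)≡14=o; s(18)→7·(18−4)≡20=u; d(3)→7·(3−4)≡19=t (all mod 26).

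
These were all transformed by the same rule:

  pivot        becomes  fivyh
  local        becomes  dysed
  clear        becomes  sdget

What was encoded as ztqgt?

p(15)→f(5) and i(8)→i(8) fit y≡7x+4 (mod 26); the inverse of 7 mod 26 is 15. This is an affine cipher: with a=0,…,z=25, each position x becomes (7x+4) mod 26.
Reversing it on ztqgt: z(25)→15·(25−4)≡3=d; t(19)→15·(19−4)≡17=r; q(16)→15·(16−4)≡24=y; g(6)→15·(6−4)≡4=e; t(19)→15·(19−4)≡17=r (all mod 26).

dryer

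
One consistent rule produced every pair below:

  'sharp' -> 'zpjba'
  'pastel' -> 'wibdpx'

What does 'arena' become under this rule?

hznxl

In sharp: s→z is +7, h→p is +8, a→j is +9, r→b is +10 — the shift increases by 1 each position. Letter i (0-indexed) is shifted by i+7, so successive shifts are 7, 8, 9, ….
On arena: a+7=h, r+8=z, e+9=n, n+10=x, a+11=l.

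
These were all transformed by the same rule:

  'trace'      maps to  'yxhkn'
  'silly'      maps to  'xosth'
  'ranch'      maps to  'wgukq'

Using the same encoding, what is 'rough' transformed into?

wuboq

In trace: t→y is +5, r→x is +6, a→h is +7, c→k is +8 — the shift increases by 1 each position. Letter i (0-indexed) is shifted by i+5, so successive shifts are 5, 6, 7, ….
For rough: r+5=w, o+6=u, u+7=b, g+8=o, h+9=q.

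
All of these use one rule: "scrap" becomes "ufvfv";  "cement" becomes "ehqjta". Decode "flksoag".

dignity

In scrap: s→u is +2, c→f is +3, r→v is +4, a→f is +5 — the shift increases by 1 each position. Letter i (0-indexed) is shifted by i+2, so successive shifts are 2, 3, 4, ….
Decoding flksoag: f−2=d, l−3=i, k−4=g, s−5=n, o−6=i, a−7=t, g−8=y.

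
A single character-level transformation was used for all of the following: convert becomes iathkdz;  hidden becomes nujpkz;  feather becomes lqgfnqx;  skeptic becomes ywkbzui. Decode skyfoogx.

mystical

A repeating key of period 2 is used — shifts +6, +12 over and over.
Decoding skyfoogx: s−6=m, k−12=y, y−6=s, f−12=t, o−6=i, o−12=c, g−6=a, x−12=l.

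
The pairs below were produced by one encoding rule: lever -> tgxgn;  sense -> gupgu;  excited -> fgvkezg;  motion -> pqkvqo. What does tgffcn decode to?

The output letters match the input read backwards, each shifted +2: lever reversed is revel. The word is reversed, then every letter is shifted forward by 2.
Decoding tgffcn: shift back: t−2=r, g−2=e, f−2=d, f−2=d, c−2=a, n−2=l → reddal; then reverse → ladder.

ladder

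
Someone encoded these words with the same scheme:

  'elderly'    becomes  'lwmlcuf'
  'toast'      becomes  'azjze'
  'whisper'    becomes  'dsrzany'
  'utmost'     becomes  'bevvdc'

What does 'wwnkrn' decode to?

pledge

Shifts by position in elderly: pos 0: e→l (+7), pos 1: l→w (+11), pos 2: d→m (+9), pos 3: e→l (+7), pos 4: r→c (+11), pos 5: l→u (+9) — repeating every 3. The shifts repeat in a cycle of length 3: positions 0,1,… shift by +7, +11, +9, then the pattern repeats.
Decoding wwnkrn: w−7=p, w−11=l, n−9=e, k−7=d, r−11=g, n−9=e.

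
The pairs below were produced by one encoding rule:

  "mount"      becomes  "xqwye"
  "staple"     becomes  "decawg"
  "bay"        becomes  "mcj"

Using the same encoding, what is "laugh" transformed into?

wcwrs

The shift depends on letter class: consonant m→x is +11, but vowel o→q is +2. Two shifts are in play — +2 for a/e/i/o/u, +11 for every other letter.
For laugh: l(cons)+11=w, a(vowel)+2=c, u(vowel)+2=w, g(cons)+11=r, h(cons)+11=s.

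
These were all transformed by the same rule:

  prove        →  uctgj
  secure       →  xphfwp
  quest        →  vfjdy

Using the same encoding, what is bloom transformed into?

It's a Vigenère-style cipher with numeric key [5,11]: position i shifts by key[i mod 2].
On bloom: b+5=g, l+11=w, o+5=t, o+11=z, m+5=r.

gwtzr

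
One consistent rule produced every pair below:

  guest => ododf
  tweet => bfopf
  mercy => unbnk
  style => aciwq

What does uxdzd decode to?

In guest: g→o is +8, u→d is +9, e→o is +10, s→d is +11 — the shift increases by 1 each position. Letter i (0-indexed) is shifted by i+8, so successive shifts are 8, 9, 10, ….
Decoding uxdzd: u−8=m, x−9=o, d−10=t, z−11=o, d−12=r.

motor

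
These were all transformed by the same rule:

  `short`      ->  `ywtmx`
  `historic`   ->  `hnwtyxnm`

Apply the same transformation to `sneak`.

The output letters match the input read backwards, each shifted +5: short reversed is trohs. Two steps: reverse the string, then apply a Caesar shift of +5.
Applying it to sneak: reverse → kaens; then shift: k+5=p, a+5=f, e+5=j, n+5=s, s+5=x.

pfjsx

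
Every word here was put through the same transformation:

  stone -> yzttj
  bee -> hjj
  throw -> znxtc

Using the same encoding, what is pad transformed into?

vfj

Vowels shift forward by 5 and consonants shift forward by 6.
Applying it to pad: p(cons)+6=v, a(vowel)+5=f, d(cons)+6=j.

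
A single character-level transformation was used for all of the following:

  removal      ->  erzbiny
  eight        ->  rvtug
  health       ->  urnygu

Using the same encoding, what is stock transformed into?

Compare letters: r→e is +13, e→r is +13, m→z is +13 — a constant shift. It's a constant shift of +13 (ROT13).
Applying it to stock: s+13=f, t+13=g, o+13=b, c+13=p, k+13=x.

fgbpx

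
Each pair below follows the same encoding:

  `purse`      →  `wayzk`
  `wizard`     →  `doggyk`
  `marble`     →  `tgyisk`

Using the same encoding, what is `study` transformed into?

The shift depends on letter class: consonant p→w is +7, but vowel u→a is +6. The rule splits by letter class: vowels +6, consonants +7.
On study: s(cons)+7=z, t(cons)+7=a, u(vowel)+6=a, d(cons)+7=k, y(cons)+7=f.

zaakf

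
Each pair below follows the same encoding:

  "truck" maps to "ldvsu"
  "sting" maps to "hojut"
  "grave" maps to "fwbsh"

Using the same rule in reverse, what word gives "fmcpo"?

noble

The output letters match the input read backwards, each shifted +1: truck reversed is kcurt. Read the word backwards and shift each letter +1.
Reversing it on fmcpo: shift back: f−1=e, m−1=l, c−1=b, p−1=o, o−1=n → elbon; then reverse → noble.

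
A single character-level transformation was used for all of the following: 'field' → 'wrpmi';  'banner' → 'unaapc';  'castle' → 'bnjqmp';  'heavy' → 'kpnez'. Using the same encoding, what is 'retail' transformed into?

cpqnrm

f(5)→w(22) and i(8)→r(17) fit y≡7x+13 (mod 26); the inverse of 7 mod 26 is 15. Treating letters as 0–25, the rule is x ↦ 7x + 13 (mod 26).
On retail: r(17)→7·17+13≡2=c; e(4)→7·4+13≡15=p; t(19)→7·19+13≡16=q; a(0)→7·0+13≡13=n; i(8)→7·8+13≡17=r; l(11)→7·11+13≡12=m (all mod 26).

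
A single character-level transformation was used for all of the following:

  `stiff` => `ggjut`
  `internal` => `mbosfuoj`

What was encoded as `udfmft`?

select

The output letters match the input read backwards, each shifted +1: stiff reversed is ffits. Read the word backwards and shift each letter +1.
Reversing it on udfmft: shift back: u−1=t, d−1=c, f−1=e, m−1=l, f−1=e, t−1=s → tceles; then reverse → select.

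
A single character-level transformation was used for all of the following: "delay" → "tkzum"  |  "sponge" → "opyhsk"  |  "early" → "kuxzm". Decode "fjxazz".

This is an affine cipher: with a=0,…,z=25, each position x becomes (17x+20) mod 26.
Undoing it on fjxazz: f(5)→23·(5−20)≡19=t; j(9)→23·(9−20)≡7=h; x(23)→23·(23−20)≡17=r; a(0)→23·(0−20)≡8=i; z(25)→23·(25−20)≡11=l; z(25)→23·(25−20)≡11=l (all mod 26).

thrill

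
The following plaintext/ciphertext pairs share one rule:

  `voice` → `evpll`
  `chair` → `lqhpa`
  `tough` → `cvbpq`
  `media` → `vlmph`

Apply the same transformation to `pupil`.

ybypu

The shift depends on letter class: consonant v→e is +9, but vowel o→v is +7. Vowels shift forward by 7 and consonants shift forward by 9.
For pupil: p(cons)+9=y, u(vowel)+7=b, p(cons)+9=y, i(vowel)+7=p, l(cons)+9=u.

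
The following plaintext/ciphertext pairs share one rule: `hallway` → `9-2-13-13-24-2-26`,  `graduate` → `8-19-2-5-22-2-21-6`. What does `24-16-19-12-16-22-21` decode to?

Each letter is replaced by its alphabet position (a=1..z=26) + 1.
Decoding 24-16-19-12-16-22-21: 24→(24−1)÷1=23=w, 16→(16−1)÷1=15=o, 19→(19−1)÷1=18=r, 12→(12−1)÷1=11=k, 16→(16−1)÷1=15=o, 22→(22−1)÷1=21=u, 21→(21−1)÷1=20=t.

workout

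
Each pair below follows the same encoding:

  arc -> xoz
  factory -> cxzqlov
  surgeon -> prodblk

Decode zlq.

cot

Compare letters: a→x is +23, r→o is +23, c→z is +23 — a constant shift. This is a Caesar cipher with shift 23.
Reversing it on zlq: z−23=c, l−23=o, q−23=t.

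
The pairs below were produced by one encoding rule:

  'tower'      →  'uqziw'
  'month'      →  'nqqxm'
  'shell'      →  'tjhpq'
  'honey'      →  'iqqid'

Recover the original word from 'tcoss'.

salon

In tower: t→u is +1, o→q is +2, w→z is +3, e→i is +4 — the shift increases by 1 each position. Each letter shifts forward by (position + 1), i.e. 1, 2, 3, … — the shift grows by one for each successive letter.
Undoing it on tcoss: t−1=s, c−2=a, o−3=l, s−4=o, s−5=n.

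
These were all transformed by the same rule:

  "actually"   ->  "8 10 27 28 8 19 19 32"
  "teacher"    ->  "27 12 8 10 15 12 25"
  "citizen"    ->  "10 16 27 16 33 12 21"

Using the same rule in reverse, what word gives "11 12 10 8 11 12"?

a is letter #1 and maps to 8: an offset of 7. Each letter is replaced by its alphabet position (a=1..z=26) + 7.
Reversing it on 11 12 10 8 11 12: 11→(11−7)÷1=4=d, 12→(12−7)÷1=5=e, 10→(10−7)÷1=3=c, 8→(8−7)÷1=1=a, 11→(11−7)÷1=4=d, 12→(12−7)÷1=5=e.

decade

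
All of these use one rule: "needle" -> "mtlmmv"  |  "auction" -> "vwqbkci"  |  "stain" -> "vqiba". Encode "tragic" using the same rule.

The output letters match the input read backwards, each shifted +8: needle reversed is eldeen. The word is reversed, then every letter is shifted forward by 8.
Applying it to tragic: reverse → cigart; then shift: c+8=k, i+8=q, g+8=o, a+8=i, r+8=z, t+8=b.

kqoizb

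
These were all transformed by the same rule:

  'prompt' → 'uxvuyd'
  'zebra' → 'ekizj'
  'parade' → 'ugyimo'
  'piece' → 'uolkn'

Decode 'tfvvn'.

In prompt: p→u is +5, r→x is +6, o→v is +7, m→u is +8 — the shift increases by 1 each position. The shift increases by 1 at each position, starting from +5: 5, 6, 7, ….
Reversing it on tfvvn: t−5=o, f−6=z, v−7=o, v−8=n, n−9=e.

ozone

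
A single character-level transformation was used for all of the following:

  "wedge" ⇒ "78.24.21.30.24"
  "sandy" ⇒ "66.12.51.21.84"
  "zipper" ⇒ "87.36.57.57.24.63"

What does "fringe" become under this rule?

27.63.36.51.30.24

w(#23)→78 and e(#5)→24: differences scale by 3, so n = 3·pos + 9. Each letter becomes 3×(its alphabet position, a=1..z=26) + 9.
Applying it to fringe: f=6→27, r=18→63, i=9→36, n=14→51, g=7→30, e=5→24.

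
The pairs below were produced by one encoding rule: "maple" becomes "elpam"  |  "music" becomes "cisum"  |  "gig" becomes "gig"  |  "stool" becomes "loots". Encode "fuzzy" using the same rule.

The output letters match the input read backwards: maple reversed is elpam. The word is simply reversed.
For fuzzy: reverse → yzzuf.

yzzuf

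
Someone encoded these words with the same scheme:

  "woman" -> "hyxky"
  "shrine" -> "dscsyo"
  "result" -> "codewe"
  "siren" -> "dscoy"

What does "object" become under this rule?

ymuone

Vowels shift forward by 10 and consonants shift forward by 11.
On object: o(vowel)+10=y, b(cons)+11=m, j(cons)+11=u, e(vowel)+10=o, c(cons)+11=n, t(cons)+11=e.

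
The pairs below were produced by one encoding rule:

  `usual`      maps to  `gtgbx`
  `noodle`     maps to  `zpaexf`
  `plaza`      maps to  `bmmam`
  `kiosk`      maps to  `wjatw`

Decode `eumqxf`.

Shifts by position in usual: pos 0: u→g (+12), pos 1: s→t (+1), pos 2: u→g (+12), pos 3: a→b (+1) — repeating every 2. The shifts repeat in a cycle of length 2: positions 0,1,… shift by +12, +1, then the pattern repeats.
Reversing it on eumqxf: e−12=s, u−1=t, m−12=a, q−1=p, x−12=l, f−1=e.

staple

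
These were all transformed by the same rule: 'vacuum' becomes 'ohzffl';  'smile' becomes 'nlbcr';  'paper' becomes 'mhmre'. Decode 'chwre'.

This is an affine cipher: with a=0,…,z=25, each position x becomes (9x+7) mod 26.
Decoding chwre: c(2)→3·(2−7)≡11=l; h(7)→3·(7−7)≡0=a; w(22)→3·(22−7)≡19=t; r(17)→3·(17−7)≡4=e; e(4)→3·(4−7)≡17=r (all mod 26).

later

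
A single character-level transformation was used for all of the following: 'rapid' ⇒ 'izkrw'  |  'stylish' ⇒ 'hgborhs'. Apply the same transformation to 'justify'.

qfhgrub

Each pair mirrors across the alphabet (r↔i, a↔z, p↔k): positions sum to 25. Letters are reflected about the middle of the alphabet (position → 25−position): Atbash.
For justify: j↔q, u↔f, s↔h, t↔g, i↔r, f↔u, y↔b.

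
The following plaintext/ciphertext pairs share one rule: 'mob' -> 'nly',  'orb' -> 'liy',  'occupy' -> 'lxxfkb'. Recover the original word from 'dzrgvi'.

waiter

Each pair mirrors across the alphabet (m↔n, o↔l, b↔y): positions sum to 25. Each letter is replaced by its mirror in the alphabet: a↔z, b↔y, c↔x, and so on (the Atbash cipher).
Undoing it on dzrgvi: d↔w, z↔a, r↔i, g↔t, v↔e, i↔r.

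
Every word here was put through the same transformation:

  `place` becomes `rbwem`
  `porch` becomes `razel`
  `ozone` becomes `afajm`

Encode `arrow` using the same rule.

p(15)→r(17) and l(11)→b(1) fit y≡17x+22 (mod 26); the inverse of 17 mod 26 is 23. Treating letters as 0–25, the rule is x ↦ 17x + 22 (mod 26).
Applying it to arrow: a(0)→17·0+22≡22=w; r(17)→17·17+22≡25=z; r(17)→17·17+22≡25=z; o(14)→17·14+22≡0=a; w(22)→17·22+22≡6=g (all mod 26).

wzzag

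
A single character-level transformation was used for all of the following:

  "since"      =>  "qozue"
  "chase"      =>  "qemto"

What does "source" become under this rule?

The output letters match the input read backwards, each shifted +12: since reversed is ecnis. Read the word backwards and shift each letter +12.
On source: reverse → ecruos; then shift: e+12=q, c+12=o, r+12=d, u+12=g, o+12=a, s+12=e.

qodgae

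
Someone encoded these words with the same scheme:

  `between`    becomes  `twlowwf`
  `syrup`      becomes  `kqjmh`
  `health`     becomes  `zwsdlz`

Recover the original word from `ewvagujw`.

mediocre

It's a constant shift of +18 (ROT18).
Reversing it on ewvagujw: e−18=m, w−18=e, v−18=d, a−18=i, g−18=o, u−18=c, j−18=r, w−18=e.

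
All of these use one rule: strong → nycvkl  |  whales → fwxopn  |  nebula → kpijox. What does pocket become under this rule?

s(18)→n(13) and t(19)→y(24) fit y≡11x+23 (mod 26); the inverse of 11 mod 26 is 19. This is an affine cipher: with a=0,…,z=25, each position x becomes (11x+23) mod 26.
On pocket: p(15)→11·15+23≡6=g; o(14)→11·14+23≡21=v; c(2)→11·2+23≡19=t; k(10)→11·10+23≡3=d; e(4)→11·4+23≡15=p; t(19)→11·19+23≡24=y (all mod 26).

gvtdpy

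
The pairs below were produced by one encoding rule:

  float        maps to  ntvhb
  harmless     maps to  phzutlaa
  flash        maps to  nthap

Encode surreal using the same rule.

abzzlht

The shift depends on letter class: consonant f→n is +8, but vowel o→v is +7. The rule splits by letter class: vowels +7, consonants +8.
On surreal: s(cons)+8=a, u(vowel)+7=b, r(cons)+8=z, r(cons)+8=z, e(vowel)+7=l, a(vowel)+7=h, l(cons)+8=t.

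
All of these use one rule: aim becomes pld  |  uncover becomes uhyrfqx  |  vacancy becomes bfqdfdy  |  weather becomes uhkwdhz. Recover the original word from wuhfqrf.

The output letters match the input read backwards, each shifted +3: aim reversed is mia. The word is reversed, then every letter is shifted forward by 3.
Reversing it on wuhfqrf: shift back: w−3=t, u−3=r, h−3=e, f−3=c, q−3=n, r−3=o, f−3=c → trecnoc; then reverse → concert.

concert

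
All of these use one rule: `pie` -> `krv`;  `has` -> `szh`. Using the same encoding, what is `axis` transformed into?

zcrh

Each pair mirrors across the alphabet (p↔k, i↔r, e↔v): positions sum to 25. Letters are reflected about the middle of the alphabet (position → 25−position): Atbash.
For axis: a↔z, x↔c, i↔r, s↔h.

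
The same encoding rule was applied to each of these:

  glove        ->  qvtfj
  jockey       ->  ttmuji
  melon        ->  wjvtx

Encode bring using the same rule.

Two shifts are in play — +5 for a/e/i/o/u, +10 for every other letter.
On bring: b(cons)+10=l, r(cons)+10=b, i(vowel)+5=n, n(cons)+10=x, g(cons)+10=q.

lbnxq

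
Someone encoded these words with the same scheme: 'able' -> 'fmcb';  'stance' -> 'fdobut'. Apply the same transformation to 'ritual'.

The output letters match the input read backwards, each shifted +1: able reversed is elba. Read the word backwards and shift each letter +1.
Applying it to ritual: reverse → lautir; then shift: l+1=m, a+1=b, u+1=v, t+1=u, i+1=j, r+1=s.

mbvujs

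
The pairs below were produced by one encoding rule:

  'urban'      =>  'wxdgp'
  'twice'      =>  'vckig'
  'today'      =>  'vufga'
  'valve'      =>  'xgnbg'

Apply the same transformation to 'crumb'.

exwsd

Shifts by position in urban: pos 0: u→w (+2), pos 1: r→x (+6), pos 2: b→d (+2), pos 3: a→g (+6) — repeating every 2. It's a Vigenère-style cipher with numeric key [2,6]: position i shifts by key[i mod 2].
For crumb: c+2=e, r+6=x, u+2=w, m+6=s, b+2=d.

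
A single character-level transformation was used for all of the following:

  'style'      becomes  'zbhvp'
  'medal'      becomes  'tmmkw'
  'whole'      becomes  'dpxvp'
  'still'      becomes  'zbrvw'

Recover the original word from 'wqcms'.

pitch

In style: s→z is +7, t→b is +8, y→h is +9, l→v is +10 — the shift increases by 1 each position. Letter i (0-indexed) is shifted by i+7, so successive shifts are 7, 8, 9, ….
Undoing it on wqcms: w−7=p, q−8=i, c−9=t, m−10=c, s−11=h.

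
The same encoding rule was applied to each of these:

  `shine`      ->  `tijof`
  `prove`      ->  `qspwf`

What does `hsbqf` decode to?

Compare letters: s→t is +1, h→i is +1, i→j is +1 — a constant shift. Every letter moves 1 place later in the alphabet, wrapping around z→a.
Reversing it on hsbqf: h−1=g, s−1=r, b−1=a, q−1=p, f−1=e.

grape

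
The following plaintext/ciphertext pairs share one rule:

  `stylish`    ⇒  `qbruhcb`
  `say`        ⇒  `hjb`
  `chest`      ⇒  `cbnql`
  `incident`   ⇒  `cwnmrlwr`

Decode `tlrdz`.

quick

The output letters match the input read backwards, each shifted +9: stylish reversed is hsilyts. Two steps: reverse the string, then apply a Caesar shift of +9.
Decoding tlrdz: shift back: t−9=k, l−9=c, r−9=i, d−9=u, z−9=q → kciuq; then reverse → quick.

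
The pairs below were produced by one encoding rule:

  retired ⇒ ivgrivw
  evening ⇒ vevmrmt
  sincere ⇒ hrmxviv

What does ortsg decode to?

Each pair mirrors across the alphabet (r↔i, e↔v, t↔g): positions sum to 25. This is the alphabet-reversal cipher (Atbash): a becomes z, b becomes y, etc.
Reversing it on ortsg: o↔l, r↔i, t↔g, s↔h, g↔t.

light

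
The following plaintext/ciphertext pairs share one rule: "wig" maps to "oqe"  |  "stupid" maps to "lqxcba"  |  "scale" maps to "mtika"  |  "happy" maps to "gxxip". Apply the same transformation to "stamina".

The output letters match the input read backwards, each shifted +8: wig reversed is giw. The word is reversed, then every letter is shifted forward by 8.
On stamina: reverse → animats; then shift: a+8=i, n+8=v, i+8=q, m+8=u, a+8=i, t+8=b, s+8=a.

ivquiba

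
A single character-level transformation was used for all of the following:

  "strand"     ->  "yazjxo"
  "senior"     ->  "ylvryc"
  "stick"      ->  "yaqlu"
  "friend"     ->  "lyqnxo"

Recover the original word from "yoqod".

In strand: s→y is +6, t→a is +7, r→z is +8, a→j is +9 — the shift increases by 1 each position. Each letter shifts forward by (position + 6), i.e. 6, 7, 8, … — the shift grows by one for each successive letter.
Decoding yoqod: y−6=s, o−7=h, q−8=i, o−9=f, d−10=t.

shift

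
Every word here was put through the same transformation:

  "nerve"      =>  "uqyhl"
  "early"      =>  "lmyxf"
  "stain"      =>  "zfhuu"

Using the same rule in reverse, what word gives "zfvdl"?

The shifts repeat in a cycle of length 2: positions 0,1,… shift by +7, +12, then the pattern repeats.
Decoding zfvdl: z−7=s, f−12=t, v−7=o, d−12=r, l−7=e.

store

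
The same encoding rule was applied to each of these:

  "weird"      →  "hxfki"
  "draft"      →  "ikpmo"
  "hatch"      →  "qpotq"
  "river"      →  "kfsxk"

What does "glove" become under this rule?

byrsx

w(22)→h(7) and e(4)→x(23) fit y≡15x+15 (mod 26); the inverse of 15 mod 26 is 7. Each letter's alphabet position (a=0..z=25) is mapped through 15·x+15 mod 26 — an affine cipher.
On glove: g(6)→15·6+15≡1=b; l(11)→15·11+15≡24=y; o(14)→15·14+15≡17=r; v(21)→15·21+15≡18=s; e(4)→15·4+15≡23=x (all mod 26).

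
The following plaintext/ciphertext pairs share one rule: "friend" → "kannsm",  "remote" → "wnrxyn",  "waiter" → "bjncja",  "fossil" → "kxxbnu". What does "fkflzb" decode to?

abacus

Shifts by position in friend: pos 0: f→k (+5), pos 1: r→a (+9), pos 2: i→n (+5), pos 3: e→n (+9) — repeating every 2. A repeating key of period 2 is used — shifts +5, +9 over and over.
Undoing it on fkflzb: f−5=a, k−9=b, f−5=a, l−9=c, z−5=u, b−9=s.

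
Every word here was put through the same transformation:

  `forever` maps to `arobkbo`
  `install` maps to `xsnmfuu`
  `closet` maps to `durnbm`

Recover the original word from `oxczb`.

f(5)→a(0) and o(14)→r(17) fit y≡25x+5 (mod 26); the inverse of 25 mod 26 is 25. Each letter's alphabet position (a=0..z=25) is mapped through 25·x+5 mod 26 — an affine cipher.
Undoing it on oxczb: o(14)→25·(14−5)≡17=r; x(23)→25·(23−5)≡8=i; c(2)→25·(2−5)≡3=d; z(25)→25·(25−5)≡6=g; b(1)→25·(1−5)≡4=e (all mod 26).

ridge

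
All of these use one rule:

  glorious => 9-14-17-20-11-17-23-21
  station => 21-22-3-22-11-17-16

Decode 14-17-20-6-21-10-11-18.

lordship

Each letter is replaced by its alphabet position (a=1..z=26) + 2.
Undoing it on 14-17-20-6-21-10-11-18: 14→(14−2)÷1=12=l, 17→(17−2)÷1=15=o, 20→(20−2)÷1=18=r, 6→(6−2)÷1=4=d, 21→(21−2)÷1=19=s, 10→(10−2)÷1=8=h, 11→(11−2)÷1=9=i, 18→(18−2)÷1=16=p.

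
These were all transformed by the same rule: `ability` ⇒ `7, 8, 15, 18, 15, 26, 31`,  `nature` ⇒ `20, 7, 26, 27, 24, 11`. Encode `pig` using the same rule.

a is letter #1 and maps to 7: an offset of 6. Each letter is replaced by its alphabet position (a=1..z=26) + 6.
On pig: p=16→22, i=9→15, g=7→13.

22, 15, 13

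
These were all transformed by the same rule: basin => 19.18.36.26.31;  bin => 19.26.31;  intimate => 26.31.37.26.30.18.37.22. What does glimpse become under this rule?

b is letter #2 and maps to 19: an offset of 17. Each letter is replaced by its alphabet position (a=1..z=26) + 17.
Applying it to glimpse: g=7→24, l=12→29, i=9→26, m=13→30, p=16→33, s=19→36, e=5→22.

24.29.26.30.33.36.22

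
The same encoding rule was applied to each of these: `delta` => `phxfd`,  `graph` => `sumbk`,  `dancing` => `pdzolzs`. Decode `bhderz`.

person

It's a Vigenère-style cipher with numeric key [12,3,12]: position i shifts by key[i mod 3].
Reversing it on bhderz: b−12=p, h−3=e, d−12=r, e−12=s, r−3=o, z−12=n.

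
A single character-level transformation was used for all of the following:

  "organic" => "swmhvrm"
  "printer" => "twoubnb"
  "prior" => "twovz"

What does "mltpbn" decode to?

ignite

In organic: o→s is +4, r→w is +5, g→m is +6, a→h is +7 — the shift increases by 1 each position. The shift increases by 1 at each position, starting from +4: 4, 5, 6, ….
Undoing it on mltpbn: m−4=i, l−5=g, t−6=n, p−7=i, b−8=t, n−9=e.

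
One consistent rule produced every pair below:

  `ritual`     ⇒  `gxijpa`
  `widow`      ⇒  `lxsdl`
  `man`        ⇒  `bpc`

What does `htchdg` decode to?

sensor

Compare letters: r→g is +15, i→x is +15, t→i is +15 — a constant shift. This is a Caesar cipher with shift 15.
Reversing it on htchdg: h−15=s, t−15=e, c−15=n, h−15=s, d−15=o, g−15=r.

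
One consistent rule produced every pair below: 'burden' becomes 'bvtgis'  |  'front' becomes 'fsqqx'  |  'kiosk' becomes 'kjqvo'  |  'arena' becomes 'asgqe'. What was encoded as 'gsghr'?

Letter i (0-indexed) is shifted by i+0, so successive shifts are 0, 1, 2, ….
Undoing it on gsghr: g−0=g, s−1=r, g−2=e, h−3=e, r−4=n.

green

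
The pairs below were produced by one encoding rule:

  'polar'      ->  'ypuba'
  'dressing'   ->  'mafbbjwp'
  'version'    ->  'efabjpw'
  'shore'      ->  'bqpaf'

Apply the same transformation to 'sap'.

bby

The shift depends on letter class: consonant p→y is +9, but vowel o→p is +1. Two shifts are in play — +1 for a/e/i/o/u, +9 for every other letter.
Applying it to sap: s(cons)+9=b, a(vowel)+1=b, p(cons)+9=y.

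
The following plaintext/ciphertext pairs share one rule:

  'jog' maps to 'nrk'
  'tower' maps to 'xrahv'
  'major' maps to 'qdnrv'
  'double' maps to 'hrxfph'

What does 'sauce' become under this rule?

The shift depends on letter class: consonant j→n is +4, but vowel o→r is +3. Vowels shift forward by 3 and consonants shift forward by 4.
On sauce: s(cons)+4=w, a(vowel)+3=d, u(vowel)+3=x, c(cons)+4=g, e(vowel)+3=h.

wdxgh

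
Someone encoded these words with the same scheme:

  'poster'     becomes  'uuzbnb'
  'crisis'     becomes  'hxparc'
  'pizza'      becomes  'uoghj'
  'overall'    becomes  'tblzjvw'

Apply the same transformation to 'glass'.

Each letter shifts forward by (position + 5), i.e. 5, 6, 7, … — the shift grows by one for each successive letter.
On glass: g+5=l, l+6=r, a+7=h, s+8=a, s+9=b.

lrhab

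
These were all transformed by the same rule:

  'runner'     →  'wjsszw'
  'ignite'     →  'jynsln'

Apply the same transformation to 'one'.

jst

Read the word backwards and shift each letter +5.
On one: reverse → eno; then shift: e+5=j, n+5=s, o+5=t.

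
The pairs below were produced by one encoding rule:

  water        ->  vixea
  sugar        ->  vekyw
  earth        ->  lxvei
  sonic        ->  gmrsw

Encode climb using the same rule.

Read the word backwards and shift each letter +4.
Applying it to climb: reverse → bmilc; then shift: b+4=f, m+4=q, i+4=m, l+4=p, c+4=g.

fqmpg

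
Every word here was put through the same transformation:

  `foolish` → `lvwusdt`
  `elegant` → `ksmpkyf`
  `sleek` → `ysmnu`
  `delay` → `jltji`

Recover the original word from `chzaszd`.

warrior

In foolish: f→l is +6, o→v is +7, o→w is +8, l→u is +9 — the shift increases by 1 each position. Letter i (0-indexed) is shifted by i+6, so successive shifts are 6, 7, 8, ….
Decoding chzaszd: c−6=w, h−7=a, z−8=r, a−9=r, s−10=i, z−11=o, d−12=r.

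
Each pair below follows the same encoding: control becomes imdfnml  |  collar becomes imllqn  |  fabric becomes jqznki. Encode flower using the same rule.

jlmgan

c(2)→i(8) and o(14)→m(12) fit y≡9x+16 (mod 26); the inverse of 9 mod 26 is 3. This is an affine cipher: with a=0,…,z=25, each position x becomes (9x+16) mod 26.
For flower: f(5)→9·5+16≡9=j; l(11)→9·11+16≡11=l; o(14)→9·14+16≡12=m; w(22)→9·22+16≡6=g; e(4)→9·4+16≡0=a; r(17)→9·17+16≡13=n (all mod 26).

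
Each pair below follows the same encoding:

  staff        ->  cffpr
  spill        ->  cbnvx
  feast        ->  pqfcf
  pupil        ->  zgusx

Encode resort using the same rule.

bqxydy

Shifts by position in staff: pos 0: s→c (+10), pos 1: t→f (+12), pos 2: a→f (+5), pos 3: f→p (+10), pos 4: f→r (+12) — repeating every 3. The shifts repeat in a cycle of length 3: positions 0,1,… shift by +10, +12, +5, then the pattern repeats.
For resort: r+10=b, e+12=q, s+5=x, o+10=y, r+12=d, t+5=y.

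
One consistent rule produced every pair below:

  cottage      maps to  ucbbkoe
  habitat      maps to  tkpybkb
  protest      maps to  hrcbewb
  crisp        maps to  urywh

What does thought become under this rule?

c(2)→u(20) and o(14)→c(2) fit y≡5x+10 (mod 26); the inverse of 5 mod 26 is 21. This is an affine cipher: with a=0,…,z=25, each position x becomes (5x+10) mod 26.
Applying it to thought: t(19)→5·19+10≡1=b; h(7)→5·7+10≡19=t; o(14)→5·14+10≡2=c; u(20)→5·20+10≡6=g; g(6)→5·6+10≡14=o; h(7)→5·7+10≡19=t; t(19)→5·19+10≡1=b (all mod 26).

btcgotb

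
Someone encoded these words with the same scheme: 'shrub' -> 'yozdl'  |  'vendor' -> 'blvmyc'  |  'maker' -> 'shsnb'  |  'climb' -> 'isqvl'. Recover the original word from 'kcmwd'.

The shift increases by 1 at each position, starting from +6: 6, 7, 8, ….
Decoding kcmwd: k−6=e, c−7=v, m−8=e, w−9=n, d−10=t.

event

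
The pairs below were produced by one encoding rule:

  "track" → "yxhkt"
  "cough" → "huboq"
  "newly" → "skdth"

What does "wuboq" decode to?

Each letter shifts forward by (position + 5), i.e. 5, 6, 7, … — the shift grows by one for each successive letter.
Reversing it on wuboq: w−5=r, u−6=o, b−7=u, o−8=g, q−9=h.

rough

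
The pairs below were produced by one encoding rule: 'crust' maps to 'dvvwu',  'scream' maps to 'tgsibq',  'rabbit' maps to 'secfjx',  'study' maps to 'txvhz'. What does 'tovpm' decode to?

skull

Shifts by position in crust: pos 0: c→d (+1), pos 1: r→v (+4), pos 2: u→v (+1), pos 3: s→w (+4) — repeating every 2. The shifts repeat in a cycle of length 2: positions 0,1,… shift by +1, +4, then the pattern repeats.
Decoding tovpm: t−1=s, o−4=k, v−1=u, p−4=l, m−1=l.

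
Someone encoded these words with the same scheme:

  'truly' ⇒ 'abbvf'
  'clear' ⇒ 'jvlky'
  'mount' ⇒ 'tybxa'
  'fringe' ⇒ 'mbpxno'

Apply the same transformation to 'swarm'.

Shifts by position in truly: pos 0: t→a (+7), pos 1: r→b (+10), pos 2: u→b (+7), pos 3: l→v (+10) — repeating every 2. It's a Vigenère-style cipher with numeric key [7,10]: position i shifts by key[i mod 2].
For swarm: s+7=z, w+10=g, a+7=h, r+10=b, m+7=t.

zghbt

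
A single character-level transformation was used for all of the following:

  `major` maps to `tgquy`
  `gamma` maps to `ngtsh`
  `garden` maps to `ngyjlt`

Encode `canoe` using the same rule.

jguul

A repeating key of period 2 is used — shifts +7, +6 over and over.
Applying it to canoe: c+7=j, a+6=g, n+7=u, o+6=u, e+7=l.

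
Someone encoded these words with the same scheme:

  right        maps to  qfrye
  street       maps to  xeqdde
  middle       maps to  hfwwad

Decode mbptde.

jacket

Each letter's alphabet position (a=0..z=25) is mapped through 7·x+1 mod 26 — an affine cipher.
Decoding mbptde: m(12)→15·(12−1)≡9=j; b(1)→15·(1−1)≡0=a; p(15)→15·(15−1)≡2=c; t(19)→15·(19−1)≡10=k; d(3)→15·(3−1)≡4=e; e(4)→15·(4−1)≡19=t (all mod 26).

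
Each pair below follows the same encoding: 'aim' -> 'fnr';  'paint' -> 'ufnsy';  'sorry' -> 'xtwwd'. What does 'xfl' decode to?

Compare letters: a→f is +5, i→n is +5, m→r is +5 — a constant shift. It's a constant shift of +5 (ROT5).
Undoing it on xfl: x−5=s, f−5=a, l−5=g.

sag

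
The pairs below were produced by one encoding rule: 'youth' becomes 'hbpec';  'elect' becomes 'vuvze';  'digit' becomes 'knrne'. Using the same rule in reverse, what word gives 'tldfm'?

swamp

y(24)→h(7) and o(14)→b(1) fit y≡11x+3 (mod 26); the inverse of 11 mod 26 is 19. Each letter's alphabet position (a=0..z=25) is mapped through 11·x+3 mod 26 — an affine cipher.
Decoding tldfm: t(19)→19·(19−3)≡18=s; l(11)→19·(11−3)≡22=w; d(3)→19·(3−3)≡0=a; f(5)→19·(5−3)≡12=m; m(12)→19·(12−3)≡15=p (all mod 26).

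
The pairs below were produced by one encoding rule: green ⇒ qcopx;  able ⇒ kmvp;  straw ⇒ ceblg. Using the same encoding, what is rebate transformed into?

bplldp

The shifts repeat in a cycle of length 2: positions 0,1,… shift by +10, +11, then the pattern repeats.
On rebate: r+10=b, e+11=p, b+10=l, a+11=l, t+10=d, e+11=p.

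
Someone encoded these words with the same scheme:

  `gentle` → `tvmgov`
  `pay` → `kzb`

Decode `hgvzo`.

steal

Each pair mirrors across the alphabet (g↔t, e↔v, n↔m): positions sum to 25. Letters are reflected about the middle of the alphabet (position → 25−position): Atbash.
Undoing it on hgvzo: h↔s, g↔t, v↔e, z↔a, o↔l.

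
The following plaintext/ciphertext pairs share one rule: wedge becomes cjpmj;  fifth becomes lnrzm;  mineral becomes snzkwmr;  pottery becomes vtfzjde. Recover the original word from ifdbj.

carve

Shifts by position in wedge: pos 0: w→c (+6), pos 1: e→j (+5), pos 2: d→p (+12), pos 3: g→m (+6), pos 4: e→j (+5) — repeating every 3. It's a Vigenère-style cipher with numeric key [6,5,12]: position i shifts by key[i mod 3].
Reversing it on ifdbj: i−6=c, f−5=a, d−12=r, b−6=v, j−5=e.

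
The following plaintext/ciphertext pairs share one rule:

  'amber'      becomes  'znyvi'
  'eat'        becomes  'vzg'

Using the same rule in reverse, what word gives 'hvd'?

Each pair mirrors across the alphabet (a↔z, m↔n, b↔y): positions sum to 25. Each letter is replaced by its mirror in the alphabet: a↔z, b↔y, c↔x, and so on (the Atbash cipher).
Undoing it on hvd: h↔s, v↔e, d↔w.

sew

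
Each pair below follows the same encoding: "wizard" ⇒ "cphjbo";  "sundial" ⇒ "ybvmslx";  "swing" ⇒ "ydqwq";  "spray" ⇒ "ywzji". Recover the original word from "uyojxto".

organic

Each letter shifts forward by (position + 6), i.e. 6, 7, 8, … — the shift grows by one for each successive letter.
Reversing it on uyojxto: u−6=o, y−7=r, o−8=g, j−9=a, x−10=n, t−11=i, o−12=c.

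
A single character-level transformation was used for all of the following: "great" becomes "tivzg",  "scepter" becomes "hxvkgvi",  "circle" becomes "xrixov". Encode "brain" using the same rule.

Each letter is replaced by its mirror in the alphabet: a↔z, b↔y, c↔x, and so on (the Atbash cipher).
For brain: b↔y, r↔i, a↔z, i↔r, n↔m.

yizrm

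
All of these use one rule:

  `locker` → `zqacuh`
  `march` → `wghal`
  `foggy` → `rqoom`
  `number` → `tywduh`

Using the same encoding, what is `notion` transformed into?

This is an affine cipher: with a=0,…,z=25, each position x becomes (23x+6) mod 26.
For notion: n(13)→23·13+6≡19=t; o(14)→23·14+6≡16=q; t(19)→23·19+6≡1=b; i(8)→23·8+6≡8=i; o(14)→23·14+6≡16=q; n(13)→23·13+6≡19=t (all mod 26).

tqbiqt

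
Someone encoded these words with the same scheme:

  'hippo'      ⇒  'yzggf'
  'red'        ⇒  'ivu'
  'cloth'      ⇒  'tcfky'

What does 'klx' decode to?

Compare letters: h→y is +17, i→z is +17, p→g is +17 — a constant shift. This is a Caesar cipher with shift 17.
Decoding klx: k−17=t, l−17=u, x−17=g.

tug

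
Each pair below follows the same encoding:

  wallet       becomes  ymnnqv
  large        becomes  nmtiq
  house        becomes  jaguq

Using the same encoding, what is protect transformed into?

rtavqev

Two shifts are in play — +12 for a/e/i/o/u, +2 for every other letter.
For protect: p(cons)+2=r, r(cons)+2=t, o(vowel)+12=a, t(cons)+2=v, e(vowel)+12=q, c(cons)+2=e, t(cons)+2=v.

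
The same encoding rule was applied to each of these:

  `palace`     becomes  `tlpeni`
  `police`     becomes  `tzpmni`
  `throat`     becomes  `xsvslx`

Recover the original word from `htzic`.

Shifts by position in palace: pos 0: p→t (+4), pos 1: a→l (+11), pos 2: l→p (+4), pos 3: a→e (+4), pos 4: c→n (+11), pos 5: e→i (+4) — repeating every 3. A repeating key of period 3 is used — shifts +4, +11, +4 over and over.
Undoing it on htzic: h−4=d, t−11=i, z−4=v, i−4=e, c−11=r.

diver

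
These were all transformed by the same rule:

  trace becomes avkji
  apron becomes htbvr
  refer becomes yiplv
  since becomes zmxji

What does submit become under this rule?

zyltmd

Shifts by position in trace: pos 0: t→a (+7), pos 1: r→v (+4), pos 2: a→k (+10), pos 3: c→j (+7), pos 4: e→i (+4) — repeating every 3. A repeating key of period 3 is used — shifts +7, +4, +10 over and over.
Applying it to submit: s+7=z, u+4=y, b+10=l, m+7=t, i+4=m, t+10=d.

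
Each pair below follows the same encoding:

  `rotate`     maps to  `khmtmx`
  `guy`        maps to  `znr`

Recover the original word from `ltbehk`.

Compare letters: r→k is +19, o→h is +19, t→m is +19 — a constant shift. Each letter is shifted forward by 19 in the alphabet (a Caesar shift of +19).
Undoing it on ltbehk: l−19=s, t−19=a, b−19=i, e−19=l, h−19=o, k−19=r.

sailor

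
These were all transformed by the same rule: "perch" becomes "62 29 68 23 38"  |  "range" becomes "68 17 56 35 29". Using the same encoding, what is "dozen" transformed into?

26 59 92 29 56

p(#16)→62 and e(#5)→29: differences scale by 3, so n = 3·pos + 14. The formula is n = 3×(alphabet index, a=1) + 14.
For dozen: d=4→26, o=15→59, z=26→92, e=5→29, n=14→56.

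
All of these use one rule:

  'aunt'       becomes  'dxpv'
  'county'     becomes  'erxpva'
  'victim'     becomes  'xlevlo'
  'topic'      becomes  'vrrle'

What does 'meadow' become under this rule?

ohdfry

The shift depends on letter class: consonant n→p is +2, but vowel a→d is +3. The rule splits by letter class: vowels +3, consonants +2.
On meadow: m(cons)+2=o, e(vowel)+3=h, a(vowel)+3=d, d(cons)+2=f, o(vowel)+3=r, w(cons)+2=y.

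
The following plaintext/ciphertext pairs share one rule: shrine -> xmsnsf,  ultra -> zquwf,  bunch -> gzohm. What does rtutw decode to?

motor

Shifts by position in shrine: pos 0: s→x (+5), pos 1: h→m (+5), pos 2: r→s (+1), pos 3: i→n (+5), pos 4: n→s (+5), pos 5: e→f (+1) — repeating every 3. It's a Vigenère-style cipher with numeric key [5,5,1]: position i shifts by key[i mod 3].
Undoing it on rtutw: r−5=m, t−5=o, u−1=t, t−5=o, w−5=r.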